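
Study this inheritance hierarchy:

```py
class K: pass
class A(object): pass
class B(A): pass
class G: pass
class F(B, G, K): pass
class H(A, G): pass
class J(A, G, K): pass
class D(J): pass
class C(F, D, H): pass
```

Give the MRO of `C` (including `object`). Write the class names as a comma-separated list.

C, F, B, D, J, H, A, G, K, object

L[C] = C + merge(L[F], L[D], L[H], [F D H])
  take F:  [F B A G K object] + [D J A G K object] + [H A G object] + [F D H]
  take B:  [B A G K object] + [D J A G K object] + [H A G object] + [D H]
  take D:  [A G K object] + [D J A G K object] + [H A G object] + [D H]
  take J:  [A G K object] + [J A G K object] + [H A G object] + [H]
  take H:  [A G K object] + [A G K object] + [H A G object] + [H]
  take A:  [A G K object] + [A G K object] + [A G object]
  take G:  [G K object] + [G K object] + [G object]
  take K:  [K object] + [K object] + [object]
  take object:  [object] + [object] + [object]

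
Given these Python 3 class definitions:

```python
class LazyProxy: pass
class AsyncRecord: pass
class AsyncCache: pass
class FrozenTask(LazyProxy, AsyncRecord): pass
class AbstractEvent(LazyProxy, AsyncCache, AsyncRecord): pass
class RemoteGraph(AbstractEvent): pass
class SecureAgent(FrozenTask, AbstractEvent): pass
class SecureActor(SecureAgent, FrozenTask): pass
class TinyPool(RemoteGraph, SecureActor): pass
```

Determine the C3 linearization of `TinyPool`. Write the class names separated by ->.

TinyPool -> RemoteGraph -> SecureActor -> SecureAgent -> FrozenTask -> AbstractEvent -> LazyProxy -> AsyncCache -> AsyncRecord -> object

L[TinyPool] = TinyPool + merge(L[RemoteGraph], L[SecureActor], [RemoteGraph SecureActor])
  take RemoteGraph:  [RemoteGraph AbstractEvent LazyProxy AsyncCache AsyncRecord object] + [SecureActor SecureAgent FrozenTask AbstractEvent LazyProxy AsyncCache AsyncRecord object] + [RemoteGraph SecureActor]
  take SecureActor:  [AbstractEvent LazyProxy AsyncCache AsyncRecord object] + [SecureActor SecureAgent FrozenTask AbstractEvent LazyProxy AsyncCache AsyncRecord object] + [SecureActor]
  take SecureAgent:  [AbstractEvent LazyProxy AsyncCache AsyncRecord object] + [SecureAgent FrozenTask AbstractEvent LazyProxy AsyncCache AsyncRecord object]
  take FrozenTask:  [AbstractEvent LazyProxy AsyncCache AsyncRecord object] + [FrozenTask AbstractEvent LazyProxy AsyncCache AsyncRecord object]
  take AbstractEvent:  [AbstractEvent LazyProxy AsyncCache AsyncRecord object] + [AbstractEvent LazyProxy AsyncCache AsyncRecord object]
  take LazyProxy:  [LazyProxy AsyncCache AsyncRecord object] + [LazyProxy AsyncCache AsyncRecord object]
  take AsyncCache:  [AsyncCache AsyncRecord object] + [AsyncCache AsyncRecord object]
  take AsyncRecord:  [AsyncRecord object] + [AsyncRecord object]
  take object:  [object] + [object]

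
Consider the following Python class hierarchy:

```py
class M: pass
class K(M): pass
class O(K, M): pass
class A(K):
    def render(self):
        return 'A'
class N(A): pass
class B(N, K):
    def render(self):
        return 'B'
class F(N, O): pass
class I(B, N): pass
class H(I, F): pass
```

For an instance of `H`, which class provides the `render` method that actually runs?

B

L[H] = H + merge(L[I], L[F], [I F])
  take I:  [I B N A K M object] + [F N A O K M object] + [I F]
  take B:  [B N A K M object] + [F N A O K M object] + [F]
  take F:  [N A K M object] + [F N A O K M object] + [F]
  take N:  [N A K M object] + [N A O K M object]
  take A:  [A K M object] + [A O K M object]
  take O:  [K M object] + [O K M object]
  take K:  [K M object] + [K M object]
  take M:  [M object] + [M object]
  take object:  [object] + [object]
MRO: H I B F N A O K M object
render is defined in: A, B. First along the MRO is B.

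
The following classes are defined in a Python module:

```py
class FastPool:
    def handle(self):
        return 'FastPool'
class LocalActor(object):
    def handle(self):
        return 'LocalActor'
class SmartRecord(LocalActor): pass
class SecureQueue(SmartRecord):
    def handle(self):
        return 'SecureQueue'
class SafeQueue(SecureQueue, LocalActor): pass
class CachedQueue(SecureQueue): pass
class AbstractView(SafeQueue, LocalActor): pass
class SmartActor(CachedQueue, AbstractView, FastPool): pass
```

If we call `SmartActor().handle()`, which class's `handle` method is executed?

SecureQueue

L[SmartActor] = SmartActor + merge(L[CachedQueue], L[AbstractView], L[FastPool], [CachedQueue AbstractView FastPool])
  take CachedQueue:  [CachedQueue SecureQueue SmartRecord LocalActor object] + [AbstractView SafeQueue SecureQueue SmartRecord LocalActor object] + [FastPool object] + [CachedQueue AbstractView FastPool]
  take AbstractView:  [SecureQueue SmartRecord LocalActor object] + [AbstractView SafeQueue SecureQueue SmartRecord LocalActor object] + [FastPool object] + [AbstractView FastPool]
  take SafeQueue:  [SecureQueue SmartRecord LocalActor object] + [SafeQueue SecureQueue SmartRecord LocalActor object] + [FastPool object] + [FastPool]
  take SecureQueue:  [SecureQueue SmartRecord LocalActor object] + [SecureQueue SmartRecord LocalActor object] + [FastPool object] + [FastPool]
  take SmartRecord:  [SmartRecord LocalActor object] + [SmartRecord LocalActor object] + [FastPool object] + [FastPool]
  take LocalActor:  [LocalActor object] + [LocalActor object] + [FastPool object] + [FastPool]
  take FastPool:  [object] + [object] + [FastPool object] + [FastPool]
  take object:  [object] + [object] + [object]
MRO: SmartActor CachedQueue AbstractView SafeQueue SecureQueue SmartRecord LocalActor FastPool object
handle is defined in: FastPool, LocalActor, SecureQueue. First along the MRO is SecureQueue.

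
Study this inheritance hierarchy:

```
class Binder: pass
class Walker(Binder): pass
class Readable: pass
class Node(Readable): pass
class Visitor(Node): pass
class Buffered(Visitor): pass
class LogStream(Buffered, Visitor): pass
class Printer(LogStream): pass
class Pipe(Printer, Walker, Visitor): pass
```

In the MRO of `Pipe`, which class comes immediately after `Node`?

L[Pipe] = Pipe + merge(L[Printer], L[Walker], L[Visitor], [Printer Walker Visitor])
  take Printer:  [Printer LogStream Buffered Visitor Node Readable object] + [Walker Binder object] + [Visitor Node Readable object] + [Printer Walker Visitor]
  take LogStream:  [LogStream Buffered Visitor Node Readable object] + [Walker Binder object] + [Visitor Node Readable object] + [Walker Visitor]
  take Buffered:  [Buffered Visitor Node Readable object] + [Walker Binder object] + [Visitor Node Readable object] + [Walker Visitor]
  take Walker:  [Visitor Node Readable object] + [Walker Binder object] + [Visitor Node Readable object] + [Walker Visitor]
  take Visitor:  [Visitor Node Readable object] + [Binder object] + [Visitor Node Readable object] + [Visitor]
  take Node:  [Node Readable object] + [Binder object] + [Node Readable object]
  take Readable:  [Readable object] + [Binder object] + [Readable object]
  take Binder:  [object] + [Binder object] + [object]
  take object:  [object] + [object] + [object]
MRO: Pipe Printer LogStream Buffered Walker Visitor Node Readable Binder object
Node is at position 6; next is Readable.

Readable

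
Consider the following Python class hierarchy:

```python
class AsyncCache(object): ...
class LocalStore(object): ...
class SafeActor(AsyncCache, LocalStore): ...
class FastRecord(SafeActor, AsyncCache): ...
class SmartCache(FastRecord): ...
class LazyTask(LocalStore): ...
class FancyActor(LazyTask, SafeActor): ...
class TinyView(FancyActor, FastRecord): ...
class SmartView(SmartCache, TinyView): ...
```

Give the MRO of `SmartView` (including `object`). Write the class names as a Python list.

[SmartView, SmartCache, TinyView, FancyActor, LazyTask, FastRecord, SafeActor, AsyncCache, LocalStore, object]

L[SmartView] = SmartView + merge(L[SmartCache], L[TinyView], [SmartCache TinyView])
  take SmartCache:  [SmartCache FastRecord SafeActor AsyncCache LocalStore object] + [TinyView FancyActor LazyTask FastRecord SafeActor AsyncCache LocalStore object] + [SmartCache TinyView]
  take TinyView:  [FastRecord SafeActor AsyncCache LocalStore object] + [TinyView FancyActor LazyTask FastRecord SafeActor AsyncCache LocalStore object] + [TinyView]
  take FancyActor:  [FastRecord SafeActor AsyncCache LocalStore object] + [FancyActor LazyTask FastRecord SafeActor AsyncCache LocalStore object]
  take LazyTask:  [FastRecord SafeActor AsyncCache LocalStore object] + [LazyTask FastRecord SafeActor AsyncCache LocalStore object]
  take FastRecord:  [FastRecord SafeActor AsyncCache LocalStore object] + [FastRecord SafeActor AsyncCache LocalStore object]
  take SafeActor:  [SafeActor AsyncCache LocalStore object] + [SafeActor AsyncCache LocalStore object]
  take AsyncCache:  [AsyncCache LocalStore object] + [AsyncCache LocalStore object]
  take LocalStore:  [LocalStore object] + [LocalStore object]
  take object:  [object] + [object]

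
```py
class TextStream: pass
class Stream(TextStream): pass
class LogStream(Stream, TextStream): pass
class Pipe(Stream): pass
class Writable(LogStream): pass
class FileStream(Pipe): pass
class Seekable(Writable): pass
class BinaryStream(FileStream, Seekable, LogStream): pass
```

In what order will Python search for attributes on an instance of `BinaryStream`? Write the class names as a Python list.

[BinaryStream, FileStream, Pipe, Seekable, Writable, LogStream, Stream, TextStream, object]

L[BinaryStream] = BinaryStream + merge(L[FileStream], L[Seekable], L[LogStream], [FileStream Seekable LogStream])
  take FileStream:  [FileStream Pipe Stream TextStream object] + [Seekable Writable LogStream Stream TextStream object] + [LogStream Stream TextStream object] + [FileStream Seekable LogStream]
  take Pipe:  [Pipe Stream TextStream object] + [Seekable Writable LogStream Stream TextStream object] + [LogStream Stream TextStream object] + [Seekable LogStream]
  take Seekable:  [Stream TextStream object] + [Seekable Writable LogStream Stream TextStream object] + [LogStream Stream TextStream object] + [Seekable LogStream]
  take Writable:  [Stream TextStream object] + [Writable LogStream Stream TextStream object] + [LogStream Stream TextStream object] + [LogStream]
  take LogStream:  [Stream TextStream object] + [LogStream Stream TextStream object] + [LogStream Stream TextStream object] + [LogStream]
  take Stream:  [Stream TextStream object] + [Stream TextStream object] + [Stream TextStream object]
  take TextStream:  [TextStream object] + [TextStream object] + [TextStream object]
  take object:  [object] + [object] + [object]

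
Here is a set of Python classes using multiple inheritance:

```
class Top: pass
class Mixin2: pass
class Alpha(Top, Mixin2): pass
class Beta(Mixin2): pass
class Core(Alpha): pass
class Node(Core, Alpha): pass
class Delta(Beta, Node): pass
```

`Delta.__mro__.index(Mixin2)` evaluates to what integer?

L[Delta] = Delta + merge(L[Beta], L[Node], [Beta Node])
  take Beta:  [Beta Mixin2 object] + [Node Core Alpha Top Mixin2 object] + [Beta Node]
  take Node:  [Mixin2 object] + [Node Core Alpha Top Mixin2 object] + [Node]
  take Core:  [Mixin2 object] + [Core Alpha Top Mixin2 object]
  take Alpha:  [Mixin2 object] + [Alpha Top Mixin2 object]
  take Top:  [Mixin2 object] + [Top Mixin2 object]
  take Mixin2:  [Mixin2 object] + [Mixin2 object]
  take object:  [object] + [object]
MRO: Delta Beta Node Core Alpha Top Mixin2 object
Mixin2 sits at index 6.

6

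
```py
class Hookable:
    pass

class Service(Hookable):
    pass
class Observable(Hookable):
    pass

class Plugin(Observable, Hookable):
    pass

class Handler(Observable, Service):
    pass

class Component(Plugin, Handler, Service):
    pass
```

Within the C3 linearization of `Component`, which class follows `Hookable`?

object

L[Component] = Component + merge(L[Plugin], L[Handler], L[Service], [Plugin Handler Service])
  take Plugin:  [Plugin Observable Hookable object] + [Handler Observable Service Hookable object] + [Service Hookable object] + [Plugin Handler Service]
  take Handler:  [Observable Hookable object] + [Handler Observable Service Hookable object] + [Service Hookable object] + [Handler Service]
  take Observable:  [Observable Hookable object] + [Observable Service Hookable object] + [Service Hookable object] + [Service]
  take Service:  [Hookable object] + [Service Hookable object] + [Service Hookable object] + [Service]
  take Hookable:  [Hookable object] + [Hookable object] + [Hookable object]
  take object:  [object] + [object] + [object]
MRO: Component Plugin Handler Observable Service Hookable object
Hookable is at position 5; next is object.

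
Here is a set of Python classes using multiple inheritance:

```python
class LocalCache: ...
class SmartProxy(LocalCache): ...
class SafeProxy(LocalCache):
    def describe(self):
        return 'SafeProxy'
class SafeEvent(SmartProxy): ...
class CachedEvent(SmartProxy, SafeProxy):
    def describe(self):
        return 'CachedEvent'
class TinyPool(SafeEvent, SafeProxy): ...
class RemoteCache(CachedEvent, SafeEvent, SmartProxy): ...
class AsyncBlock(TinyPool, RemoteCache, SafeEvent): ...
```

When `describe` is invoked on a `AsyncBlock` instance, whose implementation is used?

CachedEvent

L[AsyncBlock] = AsyncBlock + merge(L[TinyPool], L[RemoteCache], L[SafeEvent], [TinyPool RemoteCache SafeEvent])
  take TinyPool:  [TinyPool SafeEvent SmartProxy SafeProxy LocalCache object] + [RemoteCache CachedEvent SafeEvent SmartProxy SafeProxy LocalCache object] + [SafeEvent SmartProxy LocalCache object] + [TinyPool RemoteCache SafeEvent]
  take RemoteCache:  [SafeEvent SmartProxy SafeProxy LocalCache object] + [RemoteCache CachedEvent SafeEvent SmartProxy SafeProxy LocalCache object] + [SafeEvent SmartProxy LocalCache object] + [RemoteCache SafeEvent]
  take CachedEvent:  [SafeEvent SmartProxy SafeProxy LocalCache object] + [CachedEvent SafeEvent SmartProxy SafeProxy LocalCache object] + [SafeEvent SmartProxy LocalCache object] + [SafeEvent]
  take SafeEvent:  [SafeEvent SmartProxy SafeProxy LocalCache object] + [SafeEvent SmartProxy SafeProxy LocalCache object] + [SafeEvent SmartProxy LocalCache object] + [SafeEvent]
  take SmartProxy:  [SmartProxy SafeProxy LocalCache object] + [SmartProxy SafeProxy LocalCache object] + [SmartProxy LocalCache object]
  take SafeProxy:  [SafeProxy LocalCache object] + [SafeProxy LocalCache object] + [LocalCache object]
  take LocalCache:  [LocalCache object] + [LocalCache object] + [LocalCache object]
  take object:  [object] + [object] + [object]
MRO: AsyncBlock TinyPool RemoteCache CachedEvent SafeEvent SmartProxy SafeProxy LocalCache object
describe is defined in: CachedEvent, SafeProxy. First along the MRO is CachedEvent.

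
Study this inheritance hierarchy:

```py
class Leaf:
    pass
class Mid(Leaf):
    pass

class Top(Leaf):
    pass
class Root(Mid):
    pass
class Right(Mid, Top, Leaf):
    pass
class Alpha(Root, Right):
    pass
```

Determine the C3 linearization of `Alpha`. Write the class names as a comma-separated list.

Alpha, Root, Right, Mid, Top, Leaf, object

L[Alpha] = Alpha + merge(L[Root], L[Right], [Root Right])
  take Root:  [Root Mid Leaf object] + [Right Mid Top Leaf object] + [Root Right]
  take Right:  [Mid Leaf object] + [Right Mid Top Leaf object] + [Right]
  take Mid:  [Mid Leaf object] + [Mid Top Leaf object]
  take Top:  [Leaf object] + [Top Leaf object]
  take Leaf:  [Leaf object] + [Leaf object]
  take object:  [object] + [object]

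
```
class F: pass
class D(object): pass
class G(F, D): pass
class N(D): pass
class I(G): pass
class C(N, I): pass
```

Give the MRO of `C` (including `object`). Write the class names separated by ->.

C -> N -> I -> G -> F -> D -> object

L[C] = C + merge(L[N], L[I], [N I])
  take N:  [N D object] + [I G F D object] + [N I]
  take I:  [D object] + [I G F D object] + [I]
  take G:  [D object] + [G F D object]
  take F:  [D object] + [F D object]
  take D:  [D object] + [D object]
  take object:  [object] + [object]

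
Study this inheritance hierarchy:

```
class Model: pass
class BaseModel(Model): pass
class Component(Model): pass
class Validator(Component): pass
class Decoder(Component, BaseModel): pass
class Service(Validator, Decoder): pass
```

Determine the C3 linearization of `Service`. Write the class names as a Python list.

L[Service] = Service + merge(L[Validator], L[Decoder], [Validator Decoder])
  take Validator:  [Validator Component Model object] + [Decoder Component BaseModel Model object] + [Validator Decoder]
  take Decoder:  [Component Model object] + [Decoder Component BaseModel Model object] + [Decoder]
  take Component:  [Component Model object] + [Component BaseModel Model object]
  take BaseModel:  [Model object] + [BaseModel Model object]
  take Model:  [Model object] + [Model object]
  take object:  [object] + [object]

[Service, Validator, Decoder, Component, BaseModel, Model, object]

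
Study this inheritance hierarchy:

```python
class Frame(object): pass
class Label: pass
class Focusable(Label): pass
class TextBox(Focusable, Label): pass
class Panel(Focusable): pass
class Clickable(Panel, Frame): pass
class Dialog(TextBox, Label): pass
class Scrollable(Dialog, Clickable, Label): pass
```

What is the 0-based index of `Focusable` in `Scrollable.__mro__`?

5

L[Scrollable] = Scrollable + merge(L[Dialog], L[Clickable], L[Label], [Dialog Clickable Label])
  take Dialog:  [Dialog TextBox Focusable Label object] + [Clickable Panel Focusable Label Frame object] + [Label object] + [Dialog Clickable Label]
  take TextBox:  [TextBox Focusable Label object] + [Clickable Panel Focusable Label Frame object] + [Label object] + [Clickable Label]
  take Clickable:  [Focusable Label object] + [Clickable Panel Focusable Label Frame object] + [Label object] + [Clickable Label]
  take Panel:  [Focusable Label object] + [Panel Focusable Label Frame object] + [Label object] + [Label]
  take Focusable:  [Focusable Label object] + [Focusable Label Frame object] + [Label object] + [Label]
  take Label:  [Label object] + [Label Frame object] + [Label object] + [Label]
  take Frame:  [object] + [Frame object] + [object]
  take object:  [object] + [object] + [object]
MRO: Scrollable Dialog TextBox Clickable Panel Focusable Label Frame object
Focusable sits at index 5.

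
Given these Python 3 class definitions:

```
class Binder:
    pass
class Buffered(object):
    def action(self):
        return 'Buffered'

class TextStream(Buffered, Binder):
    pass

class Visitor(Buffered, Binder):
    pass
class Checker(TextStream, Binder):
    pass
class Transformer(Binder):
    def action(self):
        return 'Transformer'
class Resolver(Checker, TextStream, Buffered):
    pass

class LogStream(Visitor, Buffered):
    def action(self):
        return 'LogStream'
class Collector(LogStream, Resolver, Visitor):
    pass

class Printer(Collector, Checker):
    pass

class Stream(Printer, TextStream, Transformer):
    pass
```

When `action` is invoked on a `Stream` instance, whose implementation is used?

LogStream

L[Stream] = Stream + merge(L[Printer], L[TextStream], L[Transformer], [Printer TextStream Transformer])
  take Printer:  [Printer Collector LogStream Resolver Visitor Checker TextStream Buffered Binder object] + [TextStream Buffered Binder object] + [Transformer Binder object] + [Printer TextStream Transformer]
  take Collector:  [Collector LogStream Resolver Visitor Checker TextStream Buffered Binder object] + [TextStream Buffered Binder object] + [Transformer Binder object] + [TextStream Transformer]
  take LogStream:  [LogStream Resolver Visitor Checker TextStream Buffered Binder object] + [TextStream Buffered Binder object] + [Transformer Binder object] + [TextStream Transformer]
  take Resolver:  [Resolver Visitor Checker TextStream Buffered Binder object] + [TextStream Buffered Binder object] + [Transformer Binder object] + [TextStream Transformer]
  take Visitor:  [Visitor Checker TextStream Buffered Binder object] + [TextStream Buffered Binder object] + [Transformer Binder object] + [TextStream Transformer]
  take Checker:  [Checker TextStream Buffered Binder object] + [TextStream Buffered Binder object] + [Transformer Binder object] + [TextStream Transformer]
  take TextStream:  [TextStream Buffered Binder object] + [TextStream Buffered Binder object] + [Transformer Binder object] + [TextStream Transformer]
  take Buffered:  [Buffered Binder object] + [Buffered Binder object] + [Transformer Binder object] + [Transformer]
  take Transformer:  [Binder object] + [Binder object] + [Transformer Binder object] + [Transformer]
  take Binder:  [Binder object] + [Binder object] + [Binder object]
  take object:  [object] + [object] + [object]
MRO: Stream Printer Collector LogStream Resolver Visitor Checker TextStream Buffered Transformer Binder object
action is defined in: Buffered, LogStream, Transformer. First along the MRO is LogStream.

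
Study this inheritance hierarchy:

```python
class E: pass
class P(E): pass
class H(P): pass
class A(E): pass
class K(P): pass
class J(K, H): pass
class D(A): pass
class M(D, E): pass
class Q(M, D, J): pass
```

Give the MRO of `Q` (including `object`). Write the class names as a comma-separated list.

L[Q] = Q + merge(L[M], L[D], L[J], [M D J])
  take M:  [M D A E object] + [D A E object] + [J K H P E object] + [M D J]
  take D:  [D A E object] + [D A E object] + [J K H P E object] + [D J]
  take A:  [A E object] + [A E object] + [J K H P E object] + [J]
  take J:  [E object] + [E object] + [J K H P E object] + [J]
  take K:  [E object] + [E object] + [K H P E object]
  take H:  [E object] + [E object] + [H P E object]
  take P:  [E object] + [E object] + [P E object]
  take E:  [E object] + [E object] + [E object]
  take object:  [object] + [object] + [object]

Q, M, D, A, J, K, H, P, E, object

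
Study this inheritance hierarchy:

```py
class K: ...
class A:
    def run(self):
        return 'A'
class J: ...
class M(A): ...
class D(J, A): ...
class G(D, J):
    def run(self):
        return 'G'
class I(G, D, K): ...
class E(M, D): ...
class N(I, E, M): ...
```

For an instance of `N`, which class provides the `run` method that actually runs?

L[N] = N + merge(L[I], L[E], L[M], [I E M])
  take I:  [I G D J A K object] + [E M D J A object] + [M A object] + [I E M]
  take G:  [G D J A K object] + [E M D J A object] + [M A object] + [E M]
  take E:  [D J A K object] + [E M D J A object] + [M A object] + [E M]
  take M:  [D J A K object] + [M D J A object] + [M A object] + [M]
  take D:  [D J A K object] + [D J A object] + [A object]
  take J:  [J A K object] + [J A object] + [A object]
  take A:  [A K object] + [A object] + [A object]
  take K:  [K object] + [object] + [object]
  take object:  [object] + [object] + [object]
MRO: N I G E M D J A K object
run is defined in: A, G. First along the MRO is G.

G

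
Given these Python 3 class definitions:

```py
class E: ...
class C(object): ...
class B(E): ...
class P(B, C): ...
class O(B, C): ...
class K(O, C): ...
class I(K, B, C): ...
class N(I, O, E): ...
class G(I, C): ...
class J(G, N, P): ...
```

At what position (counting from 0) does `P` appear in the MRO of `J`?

6

L[J] = J + merge(L[G], L[N], L[P], [G N P])
  take G:  [G I K O B E C object] + [N I K O B E C object] + [P B E C object] + [G N P]
  take N:  [I K O B E C object] + [N I K O B E C object] + [P B E C object] + [N P]
  take I:  [I K O B E C object] + [I K O B E C object] + [P B E C object] + [P]
  take K:  [K O B E C object] + [K O B E C object] + [P B E C object] + [P]
  take O:  [O B E C object] + [O B E C object] + [P B E C object] + [P]
  take P:  [B E C object] + [B E C object] + [P B E C object] + [P]
  take B:  [B E C object] + [B E C object] + [B E C object]
  take E:  [E C object] + [E C object] + [E C object]
  take C:  [C object] + [C object] + [C object]
  take object:  [object] + [object] + [object]
MRO: J G N I K O P B E C object
P sits at index 6.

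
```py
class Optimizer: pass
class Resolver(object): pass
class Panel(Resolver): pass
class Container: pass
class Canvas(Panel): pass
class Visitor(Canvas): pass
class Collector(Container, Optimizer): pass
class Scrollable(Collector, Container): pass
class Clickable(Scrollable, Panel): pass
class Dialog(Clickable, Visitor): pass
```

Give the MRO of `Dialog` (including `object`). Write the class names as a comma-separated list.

Dialog, Clickable, Scrollable, Collector, Container, Optimizer, Visitor, Canvas, Panel, Resolver, object

L[Dialog] = Dialog + merge(L[Clickable], L[Visitor], [Clickable Visitor])
  take Clickable:  [Clickable Scrollable Collector Container Optimizer Panel Resolver object] + [Visitor Canvas Panel Resolver object] + [Clickable Visitor]
  take Scrollable:  [Scrollable Collector Container Optimizer Panel Resolver object] + [Visitor Canvas Panel Resolver object] + [Visitor]
  take Collector:  [Collector Container Optimizer Panel Resolver object] + [Visitor Canvas Panel Resolver object] + [Visitor]
  take Container:  [Container Optimizer Panel Resolver object] + [Visitor Canvas Panel Resolver object] + [Visitor]
  take Optimizer:  [Optimizer Panel Resolver object] + [Visitor Canvas Panel Resolver object] + [Visitor]
  take Visitor:  [Panel Resolver object] + [Visitor Canvas Panel Resolver object] + [Visitor]
  take Canvas:  [Panel Resolver object] + [Canvas Panel Resolver object]
  take Panel:  [Panel Resolver object] + [Panel Resolver object]
  take Resolver:  [Resolver object] + [Resolver object]
  take object:  [object] + [object]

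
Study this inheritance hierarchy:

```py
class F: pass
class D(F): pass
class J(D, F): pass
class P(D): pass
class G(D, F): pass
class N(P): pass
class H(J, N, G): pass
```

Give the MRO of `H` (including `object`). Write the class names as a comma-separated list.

L[H] = H + merge(L[J], L[N], L[G], [J N G])
  take J:  [J D F object] + [N P D F object] + [G D F object] + [J N G]
  take N:  [D F object] + [N P D F object] + [G D F object] + [N G]
  take P:  [D F object] + [P D F object] + [G D F object] + [G]
  take G:  [D F object] + [D F object] + [G D F object] + [G]
  take D:  [D F object] + [D F object] + [D F object]
  take F:  [F object] + [F object] + [F object]
  take object:  [object] + [object] + [object]

H, J, N, P, G, D, F, object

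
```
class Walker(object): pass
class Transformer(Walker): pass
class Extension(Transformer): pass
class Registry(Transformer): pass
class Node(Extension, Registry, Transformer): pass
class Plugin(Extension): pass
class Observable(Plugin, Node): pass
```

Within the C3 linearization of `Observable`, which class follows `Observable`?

L[Observable] = Observable + merge(L[Plugin], L[Node], [Plugin Node])
  take Plugin:  [Plugin Extension Transformer Walker object] + [Node Extension Registry Transformer Walker object] + [Plugin Node]
  take Node:  [Extension Transformer Walker object] + [Node Extension Registry Transformer Walker object] + [Node]
  take Extension:  [Extension Transformer Walker object] + [Extension Registry Transformer Walker object]
  take Registry:  [Transformer Walker object] + [Registry Transformer Walker object]
  take Transformer:  [Transformer Walker object] + [Transformer Walker object]
  take Walker:  [Walker object] + [Walker object]
  take object:  [object] + [object]
MRO: Observable Plugin Node Extension Registry Transformer Walker object
Observable is at position 0; next is Plugin.

Plugin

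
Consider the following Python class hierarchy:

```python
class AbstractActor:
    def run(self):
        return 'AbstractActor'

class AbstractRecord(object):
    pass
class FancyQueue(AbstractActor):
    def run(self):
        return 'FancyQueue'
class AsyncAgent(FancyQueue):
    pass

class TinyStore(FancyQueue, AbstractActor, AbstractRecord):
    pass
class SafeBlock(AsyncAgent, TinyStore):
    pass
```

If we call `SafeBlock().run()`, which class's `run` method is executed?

FancyQueue

L[SafeBlock] = SafeBlock + merge(L[AsyncAgent], L[TinyStore], [AsyncAgent TinyStore])
  take AsyncAgent:  [AsyncAgent FancyQueue AbstractActor object] + [TinyStore FancyQueue AbstractActor AbstractRecord object] + [AsyncAgent TinyStore]
  take TinyStore:  [FancyQueue AbstractActor object] + [TinyStore FancyQueue AbstractActor AbstractRecord object] + [TinyStore]
  take FancyQueue:  [FancyQueue AbstractActor object] + [FancyQueue AbstractActor AbstractRecord object]
  take AbstractActor:  [AbstractActor object] + [AbstractActor AbstractRecord object]
  take AbstractRecord:  [object] + [AbstractRecord object]
  take object:  [object] + [object]
MRO: SafeBlock AsyncAgent TinyStore FancyQueue AbstractActor AbstractRecord object
run is defined in: AbstractActor, FancyQueue. First along the MRO is FancyQueue.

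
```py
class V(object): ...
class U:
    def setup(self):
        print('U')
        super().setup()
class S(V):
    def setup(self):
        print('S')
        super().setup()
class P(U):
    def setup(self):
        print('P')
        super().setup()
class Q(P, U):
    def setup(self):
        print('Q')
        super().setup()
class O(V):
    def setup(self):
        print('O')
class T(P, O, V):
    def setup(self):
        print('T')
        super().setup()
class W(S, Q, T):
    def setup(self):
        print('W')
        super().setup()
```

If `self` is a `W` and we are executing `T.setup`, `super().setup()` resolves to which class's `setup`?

P

L[W] = W + merge(L[S], L[Q], L[T], [S Q T])
  take S:  [S V object] + [Q P U object] + [T P U O V object] + [S Q T]
  take Q:  [V object] + [Q P U object] + [T P U O V object] + [Q T]
  take T:  [V object] + [P U object] + [T P U O V object] + [T]
  take P:  [V object] + [P U object] + [P U O V object]
  take U:  [V object] + [U object] + [U O V object]
  take O:  [V object] + [object] + [O V object]
  take V:  [V object] + [object] + [V object]
  take object:  [object] + [object] + [object]
MRO: W S Q T P U O V object
super() in T.setup on a W instance goes to the class after T in W's MRO: P.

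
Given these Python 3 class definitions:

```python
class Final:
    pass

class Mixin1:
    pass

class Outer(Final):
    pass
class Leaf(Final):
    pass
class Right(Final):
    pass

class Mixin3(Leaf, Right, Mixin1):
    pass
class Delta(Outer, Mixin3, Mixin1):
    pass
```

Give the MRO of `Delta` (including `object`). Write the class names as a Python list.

[Delta, Outer, Mixin3, Leaf, Right, Final, Mixin1, object]

L[Delta] = Delta + merge(L[Outer], L[Mixin3], L[Mixin1], [Outer Mixin3 Mixin1])
  take Outer:  [Outer Final object] + [Mixin3 Leaf Right Final Mixin1 object] + [Mixin1 object] + [Outer Mixin3 Mixin1]
  take Mixin3:  [Final object] + [Mixin3 Leaf Right Final Mixin1 object] + [Mixin1 object] + [Mixin3 Mixin1]
  take Leaf:  [Final object] + [Leaf Right Final Mixin1 object] + [Mixin1 object] + [Mixin1]
  take Right:  [Final object] + [Right Final Mixin1 object] + [Mixin1 object] + [Mixin1]
  take Final:  [Final object] + [Final Mixin1 object] + [Mixin1 object] + [Mixin1]
  take Mixin1:  [object] + [Mixin1 object] + [Mixin1 object] + [Mixin1]
  take object:  [object] + [object] + [object]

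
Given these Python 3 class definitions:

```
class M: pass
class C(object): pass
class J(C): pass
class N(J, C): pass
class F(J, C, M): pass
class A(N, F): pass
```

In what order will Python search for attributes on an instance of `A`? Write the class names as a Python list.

[A, N, F, J, C, M, object]

L[A] = A + merge(L[N], L[F], [N F])
  take N:  [N J C object] + [F J C M object] + [N F]
  take F:  [J C object] + [F J C M object] + [F]
  take J:  [J C object] + [J C M object]
  take C:  [C object] + [C M object]
  take M:  [object] + [M object]
  take object:  [object] + [object]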